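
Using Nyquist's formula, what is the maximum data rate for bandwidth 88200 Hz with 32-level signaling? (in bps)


Rate = 2 * B * log2(M) = 2 * 88200 * 5.0 = 882000.0

882000.0 bps


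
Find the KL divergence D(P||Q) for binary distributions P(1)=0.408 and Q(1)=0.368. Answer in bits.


KL = p*log2(p/q) + (1-p)*log2((1-p)/(1-q)) = 0.408*log2(0.408/0.368) + 0.592*log2(0.592/0.632) = 0.0049

0.0049 bits


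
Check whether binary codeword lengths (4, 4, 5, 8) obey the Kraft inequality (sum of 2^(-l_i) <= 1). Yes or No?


Kraft sum = sum(2^(-l_i)) = 0.1602, need <= 1. Result: satisfied (a binary prefix-free code with these lengths exists)

Yes


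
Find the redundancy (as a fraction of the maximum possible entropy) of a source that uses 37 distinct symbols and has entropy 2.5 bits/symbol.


H_max = log2(K) = log2(37) = 5.2095 bits/symbol. Redundancy = 1 - H/H_max = 1 - 2.5/5.2095 = 1 - 0.4799 = 0.5201

0.5201


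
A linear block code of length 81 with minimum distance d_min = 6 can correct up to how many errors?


Correction capability = floor((d-1)/2) = floor((6-1)/2) = 2

2 errors


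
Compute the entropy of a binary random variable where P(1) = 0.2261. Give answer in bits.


H = -p*log2(p) - (1-p)*log2(1-p). -0.2261*log2(0.2261) = 0.484977; -0.7739*log2(0.7739) = 0.286173. H = 0.484977 + 0.286173 = 0.7712

0.7712 bits


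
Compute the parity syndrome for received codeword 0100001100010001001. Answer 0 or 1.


Syndrome = XOR of all bits = 0 XOR 1 XOR 0 XOR 0 XOR 0 XOR 0 XOR 1 XOR 1 XOR 0 XOR 0 XOR 0 XOR 1 XOR 0 XOR 0 XOR 0 XOR 1 XOR 0 XOR 0 XOR 1 = 0

0


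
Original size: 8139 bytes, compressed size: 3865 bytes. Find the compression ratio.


Ratio = original / compressed = 8139 / 3865 = 2.1058

2.1058


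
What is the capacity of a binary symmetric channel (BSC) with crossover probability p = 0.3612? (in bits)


H(p) = -p*log2(p) - (1-p)*log2(1-p) = -0.3612*log2(0.3612) - 0.6388*log2(0.6388) = 0.530650 + 0.413025 = 0.9437. C = 1 - H(p) = 1 - 0.9437 = 0.0563

0.0563 bits


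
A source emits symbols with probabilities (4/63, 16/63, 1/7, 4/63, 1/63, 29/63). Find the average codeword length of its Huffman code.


Huffman construction (repeatedly merge the two least-probable nodes; each merge adds 1 bit to every symbol beneath it): 1/63 + 4/63 = 5/63; 4/63 + 5/63 = 1/7; 1/7 + 1/7 = 2/7; 16/63 + 2/7 = 34/63; 29/63 + 34/63 = 1. Resulting codeword lengths (in the order the probabilities were given): (5, 2, 3, 4, 5, 1). L_avg = sum(p_i * l_i) = 4/63*5 + 16/63*2 + 1/7*3 + 4/63*4 + 1/63*5 + 29/63*1 = 43/21 = 2.0476

2.0476 bits


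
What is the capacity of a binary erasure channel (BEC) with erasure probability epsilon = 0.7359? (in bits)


C = 1 - epsilon = 1 - 0.7359 = 0.2641

0.2641 bits


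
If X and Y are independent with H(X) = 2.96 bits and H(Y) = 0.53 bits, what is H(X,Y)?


For independent variables, H(X,Y) = H(X) + H(Y) = 2.96 + 0.53 = 3.49

3.49 bits


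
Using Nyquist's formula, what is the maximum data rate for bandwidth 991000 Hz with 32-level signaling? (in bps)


Rate = 2 * B * log2(M) = 2 * 991000 * 5.0 = 9910000.0

9910000.0 bps


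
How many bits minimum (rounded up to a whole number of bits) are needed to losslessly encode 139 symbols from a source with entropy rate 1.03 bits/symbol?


Minimum bits >= n * H = 139 * 1.03 = 143.17, rounded up to a whole number of bits = 144

144 bits


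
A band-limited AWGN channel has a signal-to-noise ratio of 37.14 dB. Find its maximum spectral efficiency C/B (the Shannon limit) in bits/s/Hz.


SNR_linear = 10^(37.14/10) = 5176.0683; C/B = log2(1 + SNR_linear) = log2(1 + 5176.0683) = 12.3379

12.3379 bits/s/Hz


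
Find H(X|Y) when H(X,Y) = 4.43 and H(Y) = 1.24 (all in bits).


H(X|Y) = H(X,Y) - H(Y) = 4.43 - 1.24 = 3.19

3.19 bits


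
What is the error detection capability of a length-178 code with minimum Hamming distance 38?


Detection capability = d_min - 1 = 38 - 1 = 37

37 errors


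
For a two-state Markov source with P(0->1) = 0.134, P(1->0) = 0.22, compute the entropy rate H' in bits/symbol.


Stationary distribution: pi_0 = p10/(p01+p10) = 0.6215, pi_1 = 0.3785. Entropy rate H' = pi_0*H(p01) + pi_1*H(p10) = 0.6215*0.5683 + 0.3785*0.7602 = 0.6409

0.6409 bits/symbol


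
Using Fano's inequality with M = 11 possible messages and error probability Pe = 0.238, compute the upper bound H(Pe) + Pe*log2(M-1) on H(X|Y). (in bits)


H(Pe) = -Pe*log2(Pe) - (1-Pe)*log2(1-Pe) = -0.238*log2(0.238) - 0.762*log2(0.762) = 0.492890 + 0.298808 = 0.7917. Pe*log2(M-1) = 0.238*log2(10) = 0.790619. Bound = H(Pe) + Pe*log2(M-1) = 0.492890 + 0.298808 + 0.790619 = 1.5823

1.5823 bits


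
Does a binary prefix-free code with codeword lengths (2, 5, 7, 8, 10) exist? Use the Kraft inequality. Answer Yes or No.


Kraft sum = sum(2^(-l_i)) = 0.2939, need <= 1. Result: satisfied (a binary prefix-free code with these lengths exists)

Yes


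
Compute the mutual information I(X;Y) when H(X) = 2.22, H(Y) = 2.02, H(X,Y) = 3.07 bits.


I(X;Y) = H(X) + H(Y) - H(X,Y) = 2.22 + 2.02 - 3.07 = 1.17

1.17 bits


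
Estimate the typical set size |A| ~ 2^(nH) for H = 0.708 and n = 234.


log2|A_typical| = nH = 234 * 0.708 = 165.672, so |A_typical| ~ 2^165.672 = 7.451e+49

7.451e+49


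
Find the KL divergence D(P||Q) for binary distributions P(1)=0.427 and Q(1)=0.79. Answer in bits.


KL = p*log2(p/q) + (1-p)*log2((1-p)/(1-q)) = 0.427*log2(0.427/0.79) + 0.573*log2(0.573/0.21) = 0.4508

0.4508 bits


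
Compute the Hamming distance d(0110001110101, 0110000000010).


Count differing positions: . . . . . . ^ ^ ^ . ^ ^ ^ = 6 differences

6


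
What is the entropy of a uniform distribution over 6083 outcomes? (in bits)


H = log2(n) = log2(6083) = 12.5706

12.5706 bits


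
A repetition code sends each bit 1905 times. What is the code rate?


Rate = k/n = 1/1905

1/1905


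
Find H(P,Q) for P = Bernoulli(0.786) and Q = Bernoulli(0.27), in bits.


H(P,Q) = -p*log2(q) - (1-p)*log2(1-q). -0.786*log2(0.27) = 1.484729; -0.214*log2(0.73) = 0.097163. H(P,Q) = 1.484729 + 0.097163 = 1.5819

1.5819 bits


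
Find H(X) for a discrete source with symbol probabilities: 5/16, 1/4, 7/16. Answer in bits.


H = -sum(p_i * log2(p_i)). Terms: -(5/16)*log2(5/16) = 0.524397; -(1/4)*log2(1/4) = 0.500000; -(7/16)*log2(7/16) = 0.521782. H = 0.524397 + 0.500000 + 0.521782 = 1.5462

1.5462 bits


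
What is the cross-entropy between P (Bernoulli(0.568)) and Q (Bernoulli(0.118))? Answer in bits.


H(P,Q) = -p*log2(q) - (1-p)*log2(1-q). -0.568*log2(0.118) = 1.751224; -0.432*log2(0.882) = 0.078257. H(P,Q) = 1.751224 + 0.078257 = 1.8295

1.8295 bits


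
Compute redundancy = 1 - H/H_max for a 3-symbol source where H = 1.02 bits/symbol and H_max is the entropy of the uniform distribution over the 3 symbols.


H_max = log2(K) = log2(3) = 1.585 bits/symbol. Redundancy = 1 - H/H_max = 1 - 1.02/1.585 = 1 - 0.6435 = 0.3565

0.3565


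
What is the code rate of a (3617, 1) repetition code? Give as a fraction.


Rate = k/n = 1/3617

1/3617


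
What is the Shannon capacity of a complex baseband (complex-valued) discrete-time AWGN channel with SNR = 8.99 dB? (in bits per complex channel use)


SNR_linear = 10^(8.99/10) = 7.925; C = log2(1 + SNR_linear) = log2(1 + 7.925) = 3.1579

3.1579 bits/channel use


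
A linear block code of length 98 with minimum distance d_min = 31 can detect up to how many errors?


Detection capability = d_min - 1 = 31 - 1 = 30

30 errors


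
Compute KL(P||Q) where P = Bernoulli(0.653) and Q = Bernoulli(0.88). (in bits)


KL = p*log2(p/q) + (1-p)*log2((1-p)/(1-q)) = 0.653*log2(0.653/0.88) + 0.347*log2(0.347/0.12) = 0.2505

0.2505 bits


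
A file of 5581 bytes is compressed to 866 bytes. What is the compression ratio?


Ratio = original / compressed = 5581 / 866 = 6.4446

6.4446


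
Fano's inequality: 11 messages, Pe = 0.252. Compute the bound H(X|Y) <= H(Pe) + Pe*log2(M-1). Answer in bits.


H(Pe) = -Pe*log2(Pe) - (1-Pe)*log2(1-Pe) = -0.252*log2(0.252) - 0.748*log2(0.748) = 0.501103 + 0.313330 = 0.8144. Pe*log2(M-1) = 0.252*log2(10) = 0.837126. Bound = H(Pe) + Pe*log2(M-1) = 0.501103 + 0.313330 + 0.837126 = 1.6516

1.6516 bits


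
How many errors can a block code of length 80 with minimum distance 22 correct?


Correction capability = floor((d-1)/2) = floor((22-1)/2) = 10

10 errors


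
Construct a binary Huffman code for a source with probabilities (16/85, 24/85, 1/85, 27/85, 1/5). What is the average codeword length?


Huffman construction (repeatedly merge the two least-probable nodes; each merge adds 1 bit to every symbol beneath it): 1/85 + 16/85 = 1/5; 1/5 + 1/5 = 2/5; 24/85 + 27/85 = 3/5; 2/5 + 3/5 = 1. Resulting codeword lengths (in the order the probabilities were given): (3, 2, 3, 2, 2). L_avg = sum(p_i * l_i) = 16/85*3 + 24/85*2 + 1/85*3 + 27/85*2 + 1/5*2 = 11/5 = 2.2

2.2 bits


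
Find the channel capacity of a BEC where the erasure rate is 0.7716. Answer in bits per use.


C = 1 - epsilon = 1 - 0.7716 = 0.2284

0.2284 bits


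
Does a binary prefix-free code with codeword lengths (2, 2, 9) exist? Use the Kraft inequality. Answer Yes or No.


Kraft sum = sum(2^(-l_i)) = 0.502, need <= 1. Result: satisfied (a binary prefix-free code with these lengths exists)

Yes


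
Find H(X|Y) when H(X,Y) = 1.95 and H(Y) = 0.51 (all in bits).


H(X|Y) = H(X,Y) - H(Y) = 1.95 - 0.51 = 1.44

1.44 bits


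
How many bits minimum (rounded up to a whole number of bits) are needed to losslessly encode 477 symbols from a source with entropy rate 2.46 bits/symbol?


Minimum bits >= n * H = 477 * 2.46 = 1173.42, rounded up to a whole number of bits = 1174

1174 bits


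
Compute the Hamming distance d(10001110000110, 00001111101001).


Count differing positions: ^ . . . . . . ^ ^ . ^ ^ ^ ^ = 7 differences

7


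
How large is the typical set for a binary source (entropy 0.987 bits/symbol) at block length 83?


log2|A_typical| = nH = 83 * 0.987 = 81.921, so |A_typical| ~ 2^81.921 = 4.578e+24

4.578e+24


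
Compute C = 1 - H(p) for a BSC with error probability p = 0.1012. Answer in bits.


H(p) = -p*log2(p) - (1-p)*log2(1-p) = -0.1012*log2(0.1012) - 0.8988*log2(0.8988) = 0.334438 + 0.138350 = 0.4728. C = 1 - H(p) = 1 - 0.4728 = 0.5272

0.5272 bits


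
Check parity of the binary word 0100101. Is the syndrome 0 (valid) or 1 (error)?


Syndrome = XOR of all bits = 0 XOR 1 XOR 0 XOR 0 XOR 1 XOR 0 XOR 1 = 1

1


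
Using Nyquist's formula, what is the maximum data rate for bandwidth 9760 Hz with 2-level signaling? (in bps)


Rate = 2 * B * log2(M) = 2 * 9760 * 1.0 = 19520.0

19520.0 bps


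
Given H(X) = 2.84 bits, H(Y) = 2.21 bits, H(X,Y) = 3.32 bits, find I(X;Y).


I(X;Y) = H(X) + H(Y) - H(X,Y) = 2.84 + 2.21 - 3.32 = 1.73

1.73 bits


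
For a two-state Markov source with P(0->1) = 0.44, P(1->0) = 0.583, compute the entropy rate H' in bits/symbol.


Stationary distribution: pi_0 = p10/(p01+p10) = 0.5699, pi_1 = 0.4301. Entropy rate H' = pi_0*H(p01) + pi_1*H(p10) = 0.5699*0.9896 + 0.4301*0.98 = 0.9855

0.9855 bits/symbol


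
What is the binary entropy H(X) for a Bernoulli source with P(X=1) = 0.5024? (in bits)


H = -p*log2(p) - (1-p)*log2(1-p). -0.5024*log2(0.5024) = 0.498929; -0.4976*log2(0.4976) = 0.501054. H = 0.498929 + 0.501054 = 1.0

1.0 bits


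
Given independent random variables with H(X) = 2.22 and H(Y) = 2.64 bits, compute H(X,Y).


For independent variables, H(X,Y) = H(X) + H(Y) = 2.22 + 2.64 = 4.86

4.86 bits


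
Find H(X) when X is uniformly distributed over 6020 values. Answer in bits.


H = log2(n) = log2(6020) = 12.5555

12.5555 bits


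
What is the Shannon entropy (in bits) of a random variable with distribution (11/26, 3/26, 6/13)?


H = -sum(p_i * log2(p_i)). Terms: -(11/26)*log2(11/26) = 0.525042; -(3/26)*log2(3/26) = 0.359478; -(6/13)*log2(6/13) = 0.514836. H = 0.525042 + 0.359478 + 0.514836 = 1.3994

1.3994 bits


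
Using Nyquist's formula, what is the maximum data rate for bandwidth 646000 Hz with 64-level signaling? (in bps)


Rate = 2 * B * log2(M) = 2 * 646000 * 6.0 = 7752000.0

7752000.0 bps


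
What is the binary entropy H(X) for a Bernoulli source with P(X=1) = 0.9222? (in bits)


H = -p*log2(p) - (1-p)*log2(1-p). -0.9222*log2(0.9222) = 0.107758; -0.0778*log2(0.0778) = 0.286622. H = 0.107758 + 0.286622 = 0.3944

0.3944 bits


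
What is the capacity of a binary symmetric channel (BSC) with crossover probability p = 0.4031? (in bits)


H(p) = -p*log2(p) - (1-p)*log2(1-p) = -0.4031*log2(0.4031) - 0.5969*log2(0.5969) = 0.528380 + 0.444356 = 0.9727. C = 1 - H(p) = 1 - 0.9727 = 0.0273

0.0273 bits


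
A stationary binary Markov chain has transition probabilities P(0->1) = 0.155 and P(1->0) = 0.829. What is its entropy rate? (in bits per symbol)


Stationary distribution: pi_0 = p10/(p01+p10) = 0.8425, pi_1 = 0.1575. Entropy rate H' = pi_0*H(p01) + pi_1*H(p10) = 0.8425*0.6222 + 0.1575*0.66 = 0.6282

0.6282 bits/symbol


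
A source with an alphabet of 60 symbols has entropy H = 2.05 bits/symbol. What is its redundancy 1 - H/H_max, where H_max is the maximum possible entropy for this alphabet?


H_max = log2(K) = log2(60) = 5.9069 bits/symbol. Redundancy = 1 - H/H_max = 1 - 2.05/5.9069 = 1 - 0.3471 = 0.6529

0.6529


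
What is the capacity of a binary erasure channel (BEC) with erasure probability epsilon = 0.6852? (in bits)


C = 1 - epsilon = 1 - 0.6852 = 0.3148

0.3148 bits


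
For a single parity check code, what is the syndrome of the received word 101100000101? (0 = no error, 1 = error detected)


Syndrome = XOR of all bits = 1 XOR 0 XOR 1 XOR 1 XOR 0 XOR 0 XOR 0 XOR 0 XOR 0 XOR 1 XOR 0 XOR 1 = 1

1


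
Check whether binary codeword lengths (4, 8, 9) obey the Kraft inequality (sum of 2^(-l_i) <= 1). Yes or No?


Kraft sum = sum(2^(-l_i)) = 0.0684, need <= 1. Result: satisfied (a binary prefix-free code with these lengths exists)

Yes


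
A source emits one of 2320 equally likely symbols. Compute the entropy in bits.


H = log2(n) = log2(2320) = 11.1799

11.1799 bits


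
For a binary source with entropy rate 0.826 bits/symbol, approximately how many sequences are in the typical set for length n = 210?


log2|A_typical| = nH = 210 * 0.826 = 173.46, so |A_typical| ~ 2^173.46 = 1.647e+52

1.647e+52


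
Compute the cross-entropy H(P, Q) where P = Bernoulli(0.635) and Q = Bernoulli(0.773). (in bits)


H(P,Q) = -p*log2(q) - (1-p)*log2(1-q). -0.635*log2(0.773) = 0.235877; -0.365*log2(0.227) = 0.780821. H(P,Q) = 0.235877 + 0.780821 = 1.0167

1.0167 bits


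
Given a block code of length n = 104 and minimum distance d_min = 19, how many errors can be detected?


Detection capability = d_min - 1 = 19 - 1 = 18

18 errors


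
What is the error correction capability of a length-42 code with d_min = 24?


Correction capability = floor((d-1)/2) = floor((24-1)/2) = 11

11 errors


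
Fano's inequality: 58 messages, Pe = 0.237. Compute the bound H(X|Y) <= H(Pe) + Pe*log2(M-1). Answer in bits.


H(Pe) = -Pe*log2(Pe) - (1-Pe)*log2(1-Pe) = -0.237*log2(0.237) - 0.763*log2(0.763) = 0.492259 + 0.297757 = 0.79. Pe*log2(M-1) = 0.237*log2(57) = 1.382395. Bound = H(Pe) + Pe*log2(M-1) = 0.492259 + 0.297757 + 1.382395 = 2.1724

2.1724 bits


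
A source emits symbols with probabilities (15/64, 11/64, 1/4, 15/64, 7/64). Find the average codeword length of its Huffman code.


Huffman construction (repeatedly merge the two least-probable nodes; each merge adds 1 bit to every symbol beneath it): 7/64 + 11/64 = 9/32; 15/64 + 15/64 = 15/32; 1/4 + 9/32 = 17/32; 15/32 + 17/32 = 1. Resulting codeword lengths (in the order the probabilities were given): (2, 3, 2, 2, 3). L_avg = sum(p_i * l_i) = 15/64*2 + 11/64*3 + 1/4*2 + 15/64*2 + 7/64*3 = 73/32 = 2.2812

2.2812 bits


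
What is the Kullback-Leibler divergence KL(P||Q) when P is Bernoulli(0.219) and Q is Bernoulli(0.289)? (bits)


KL = p*log2(p/q) + (1-p)*log2((1-p)/(1-q)) = 0.219*log2(0.219/0.289) + 0.781*log2(0.781/0.711) = 0.0182

0.0182 bits


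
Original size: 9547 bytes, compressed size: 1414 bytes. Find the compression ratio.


Ratio = original / compressed = 9547 / 1414 = 6.7518

6.7518


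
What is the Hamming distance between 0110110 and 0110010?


Count differing positions: . . . . ^ . . = 1 differences

1


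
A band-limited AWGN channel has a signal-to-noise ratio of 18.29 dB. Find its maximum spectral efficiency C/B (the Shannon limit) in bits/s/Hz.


SNR_linear = 10^(18.29/10) = 67.4528; C/B = log2(1 + SNR_linear) = log2(1 + 67.4528) = 6.097

6.097 bits/s/Hz


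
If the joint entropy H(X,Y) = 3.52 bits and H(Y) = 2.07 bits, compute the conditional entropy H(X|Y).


H(X|Y) = H(X,Y) - H(Y) = 3.52 - 2.07 = 1.45

1.45 bits


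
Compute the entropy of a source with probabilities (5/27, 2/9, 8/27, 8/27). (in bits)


H = -sum(p_i * log2(p_i)). Terms: -(5/27)*log2(5/27) = 0.450548; -(2/9)*log2(2/9) = 0.482206; -(8/27)*log2(8/27) = 0.519967; -(8/27)*log2(8/27) = 0.519967. H = 0.450548 + 0.482206 + 0.519967 + 0.519967 = 1.9727

1.9727 bits


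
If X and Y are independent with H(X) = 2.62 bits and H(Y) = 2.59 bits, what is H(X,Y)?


For independent variables, H(X,Y) = H(X) + H(Y) = 2.62 + 2.59 = 5.21

5.21 bits


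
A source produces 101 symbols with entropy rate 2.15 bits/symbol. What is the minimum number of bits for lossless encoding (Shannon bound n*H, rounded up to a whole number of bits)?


Minimum bits >= n * H = 101 * 2.15 = 217.15, rounded up to a whole number of bits = 218

218 bits


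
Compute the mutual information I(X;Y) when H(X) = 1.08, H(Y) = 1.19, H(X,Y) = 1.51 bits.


I(X;Y) = H(X) + H(Y) - H(X,Y) = 1.08 + 1.19 - 1.51 = 0.76

0.76 bits


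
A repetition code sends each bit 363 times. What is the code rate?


Rate = k/n = 1/363

1/363


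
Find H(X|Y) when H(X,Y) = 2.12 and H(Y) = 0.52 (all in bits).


H(X|Y) = H(X,Y) - H(Y) = 2.12 - 0.52 = 1.6

1.6 bits


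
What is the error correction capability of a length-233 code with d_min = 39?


Correction capability = floor((d-1)/2) = floor((39-1)/2) = 19

19 errors


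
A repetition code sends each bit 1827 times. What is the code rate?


Rate = k/n = 1/1827

1/1827


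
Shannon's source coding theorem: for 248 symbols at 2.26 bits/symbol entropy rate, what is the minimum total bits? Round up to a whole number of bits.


Minimum bits >= n * H = 248 * 2.26 = 560.48, rounded up to a whole number of bits = 561

561 bits


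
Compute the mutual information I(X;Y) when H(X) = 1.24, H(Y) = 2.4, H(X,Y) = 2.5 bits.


I(X;Y) = H(X) + H(Y) - H(X,Y) = 1.24 + 2.4 - 2.5 = 1.14

1.14 bits


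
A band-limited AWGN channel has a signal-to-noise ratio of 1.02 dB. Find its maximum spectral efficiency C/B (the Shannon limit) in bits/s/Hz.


SNR_linear = 10^(1.02/10) = 1.2647; C/B = log2(1 + SNR_linear) = log2(1 + 1.2647) = 1.1793

1.1793 bits/s/Hz


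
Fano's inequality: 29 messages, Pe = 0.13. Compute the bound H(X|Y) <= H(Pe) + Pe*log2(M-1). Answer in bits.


H(Pe) = -Pe*log2(Pe) - (1-Pe)*log2(1-Pe) = -0.13*log2(0.13) - 0.87*log2(0.87) = 0.382644 + 0.174794 = 0.5574. Pe*log2(M-1) = 0.13*log2(28) = 0.624956. Bound = H(Pe) + Pe*log2(M-1) = 0.382644 + 0.174794 + 0.624956 = 1.1824

1.1824 bits


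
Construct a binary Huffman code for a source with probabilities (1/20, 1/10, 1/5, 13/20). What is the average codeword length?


Huffman construction (repeatedly merge the two least-probable nodes; each merge adds 1 bit to every symbol beneath it): 1/20 + 1/10 = 3/20; 3/20 + 1/5 = 7/20; 7/20 + 13/20 = 1. Resulting codeword lengths (in the order the probabilities were given): (3, 3, 2, 1). L_avg = sum(p_i * l_i) = 1/20*3 + 1/10*3 + 1/5*2 + 13/20*1 = 3/2 = 1.5

1.5 bits


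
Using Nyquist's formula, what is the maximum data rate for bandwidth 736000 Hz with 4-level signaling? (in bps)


Rate = 2 * B * log2(M) = 2 * 736000 * 2.0 = 2944000.0

2944000.0 bps


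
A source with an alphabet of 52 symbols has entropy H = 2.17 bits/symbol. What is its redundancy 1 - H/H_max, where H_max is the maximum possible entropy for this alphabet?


H_max = log2(K) = log2(52) = 5.7004 bits/symbol. Redundancy = 1 - H/H_max = 1 - 2.17/5.7004 = 1 - 0.3807 = 0.6193

0.6193


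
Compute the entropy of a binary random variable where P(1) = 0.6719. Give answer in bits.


H = -p*log2(p) - (1-p)*log2(1-p). -0.6719*log2(0.6719) = 0.385457; -0.3281*log2(0.3281) = 0.527517. H = 0.385457 + 0.527517 = 0.913

0.913 bits


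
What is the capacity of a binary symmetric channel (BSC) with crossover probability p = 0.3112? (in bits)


H(p) = -p*log2(p) - (1-p)*log2(1-p) = -0.3112*log2(0.3112) - 0.6888*log2(0.6888) = 0.524088 + 0.370466 = 0.8946. C = 1 - H(p) = 1 - 0.8946 = 0.1054

0.1054 bits


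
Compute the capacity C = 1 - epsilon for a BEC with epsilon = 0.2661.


C = 1 - epsilon = 1 - 0.2661 = 0.7339

0.7339 bits


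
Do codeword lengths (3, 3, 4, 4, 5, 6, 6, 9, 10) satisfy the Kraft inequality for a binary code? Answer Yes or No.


Kraft sum = sum(2^(-l_i)) = 0.4404, need <= 1. Result: satisfied (a binary prefix-free code with these lengths exists)

Yes


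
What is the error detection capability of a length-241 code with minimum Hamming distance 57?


Detection capability = d_min - 1 = 57 - 1 = 56

56 errors


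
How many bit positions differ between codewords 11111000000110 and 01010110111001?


Count differing positions: ^ . ^ . ^ ^ ^ . ^ ^ ^ ^ ^ ^ = 11 differences

11


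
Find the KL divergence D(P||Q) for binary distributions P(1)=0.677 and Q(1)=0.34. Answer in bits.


KL = p*log2(p/q) + (1-p)*log2((1-p)/(1-q)) = 0.677*log2(0.677/0.34) + 0.323*log2(0.323/0.66) = 0.3397

0.3397 bits


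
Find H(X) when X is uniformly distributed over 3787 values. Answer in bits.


H = log2(n) = log2(3787) = 11.8868

11.8868 bits


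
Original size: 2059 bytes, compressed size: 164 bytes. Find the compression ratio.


Ratio = original / compressed = 2059 / 164 = 12.5549

12.5549


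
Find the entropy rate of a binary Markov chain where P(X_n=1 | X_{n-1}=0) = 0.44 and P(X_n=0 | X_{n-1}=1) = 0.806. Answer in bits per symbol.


Stationary distribution: pi_0 = p10/(p01+p10) = 0.6469, pi_1 = 0.3531. Entropy rate H' = pi_0*H(p01) + pi_1*H(p10) = 0.6469*0.9896 + 0.3531*0.7098 = 0.8908

0.8908 bits/symbol


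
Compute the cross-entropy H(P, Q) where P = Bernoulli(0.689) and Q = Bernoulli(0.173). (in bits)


H(P,Q) = -p*log2(q) - (1-p)*log2(1-q). -0.689*log2(0.173) = 1.743967; -0.311*log2(0.827) = 0.085227. H(P,Q) = 1.743967 + 0.085227 = 1.8292

1.8292 bits


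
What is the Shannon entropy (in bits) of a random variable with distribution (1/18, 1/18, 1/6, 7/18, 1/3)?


H = -sum(p_i * log2(p_i)). Terms: -(1/18)*log2(1/18) = 0.231663; -(1/18)*log2(1/18) = 0.231663; -(1/6)*log2(1/6) = 0.430827; -(7/18)*log2(7/18) = 0.529888; -(1/3)*log2(1/3) = 0.528321. H = 0.231663 + 0.231663 + 0.430827 + 0.529888 + 0.528321 = 1.9524

1.9524 bits


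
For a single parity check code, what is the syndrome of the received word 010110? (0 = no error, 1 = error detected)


Syndrome = XOR of all bits = 0 XOR 1 XOR 0 XOR 1 XOR 1 XOR 0 = 1

1


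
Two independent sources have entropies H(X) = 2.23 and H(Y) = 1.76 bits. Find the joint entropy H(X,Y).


For independent variables, H(X,Y) = H(X) + H(Y) = 2.23 + 1.76 = 3.99

3.99 bits


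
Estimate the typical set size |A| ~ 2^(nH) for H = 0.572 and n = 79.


log2|A_typical| = nH = 79 * 0.572 = 45.188, so |A_typical| ~ 2^45.188 = 4.008e+13

4.008e+13


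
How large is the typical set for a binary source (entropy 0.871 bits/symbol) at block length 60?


log2|A_typical| = nH = 60 * 0.871 = 52.26, so |A_typical| ~ 2^52.26 = 5.393e+15

5.393e+15


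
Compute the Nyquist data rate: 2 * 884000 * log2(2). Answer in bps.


Rate = 2 * B * log2(M) = 2 * 884000 * 1.0 = 1768000.0

1768000.0 bps


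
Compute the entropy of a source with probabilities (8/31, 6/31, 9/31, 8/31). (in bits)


H = -sum(p_i * log2(p_i)). Terms: -(8/31)*log2(8/31) = 0.504309; -(6/31)*log2(6/31) = 0.458561; -(9/31)*log2(9/31) = 0.518014; -(8/31)*log2(8/31) = 0.504309. H = 0.504309 + 0.458561 + 0.518014 + 0.504309 = 1.9852

1.9852 bits


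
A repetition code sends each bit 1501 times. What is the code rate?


Rate = k/n = 1/1501

1/1501


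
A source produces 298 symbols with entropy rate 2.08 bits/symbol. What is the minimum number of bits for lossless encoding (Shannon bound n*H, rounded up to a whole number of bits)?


Minimum bits >= n * H = 298 * 2.08 = 619.84, rounded up to a whole number of bits = 620

620 bits


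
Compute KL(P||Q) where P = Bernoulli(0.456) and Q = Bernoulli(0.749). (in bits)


KL = p*log2(p/q) + (1-p)*log2((1-p)/(1-q)) = 0.456*log2(0.456/0.749) + 0.544*log2(0.544/0.251) = 0.2806

0.2806 bits


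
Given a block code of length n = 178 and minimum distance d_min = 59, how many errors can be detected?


Detection capability = d_min - 1 = 59 - 1 = 58

58 errors


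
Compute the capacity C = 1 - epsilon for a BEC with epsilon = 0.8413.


C = 1 - epsilon = 1 - 0.8413 = 0.1587

0.1587 bits


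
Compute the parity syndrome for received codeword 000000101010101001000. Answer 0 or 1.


Syndrome = XOR of all bits = 0 XOR 0 XOR 0 XOR 0 XOR 0 XOR 0 XOR 1 XOR 0 XOR 1 XOR 0 XOR 1 XOR 0 XOR 1 XOR 0 XOR 1 XOR 0 XOR 0 XOR 1 XOR 0 XOR 0 XOR 0 = 0

0


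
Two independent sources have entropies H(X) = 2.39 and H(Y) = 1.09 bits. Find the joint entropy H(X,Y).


For independent variables, H(X,Y) = H(X) + H(Y) = 2.39 + 1.09 = 3.48

3.48 bits


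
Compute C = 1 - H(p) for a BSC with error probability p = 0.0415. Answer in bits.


H(p) = -p*log2(p) - (1-p)*log2(1-p) = -0.0415*log2(0.0415) - 0.9585*log2(0.9585) = 0.190516 + 0.058612 = 0.2491. C = 1 - H(p) = 1 - 0.2491 = 0.7509

0.7509 bits


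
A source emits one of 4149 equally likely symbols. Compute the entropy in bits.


H = log2(n) = log2(4149) = 12.0185

12.0185 bits


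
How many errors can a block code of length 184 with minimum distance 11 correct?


Correction capability = floor((d-1)/2) = floor((11-1)/2) = 5

5 errors


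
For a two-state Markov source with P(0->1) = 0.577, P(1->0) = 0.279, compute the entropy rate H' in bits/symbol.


Stationary distribution: pi_0 = p10/(p01+p10) = 0.3259, pi_1 = 0.6741. Entropy rate H' = pi_0*H(p01) + pi_1*H(p10) = 0.3259*0.9828 + 0.6741*0.8541 = 0.896

0.896 bits/symbol


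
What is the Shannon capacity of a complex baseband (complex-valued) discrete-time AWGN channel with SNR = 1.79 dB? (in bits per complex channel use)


SNR_linear = 10^(1.79/10) = 1.5101; C = log2(1 + SNR_linear) = log2(1 + 1.5101) = 1.3277

1.3277 bits/channel use


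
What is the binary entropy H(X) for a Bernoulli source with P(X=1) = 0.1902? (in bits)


H = -p*log2(p) - (1-p)*log2(1-p). -0.1902*log2(0.1902) = 0.455417; -0.8098*log2(0.8098) = 0.246473. H = 0.455417 + 0.246473 = 0.7019

0.7019 bits


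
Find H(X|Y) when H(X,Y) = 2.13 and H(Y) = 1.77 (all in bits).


H(X|Y) = H(X,Y) - H(Y) = 2.13 - 1.77 = 0.36

0.36 bits


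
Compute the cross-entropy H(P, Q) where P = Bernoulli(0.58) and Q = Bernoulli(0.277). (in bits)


H(P,Q) = -p*log2(q) - (1-p)*log2(1-q). -0.58*log2(0.277) = 1.074184; -0.42*log2(0.723) = 0.196532. H(P,Q) = 1.074184 + 0.196532 = 1.2707

1.2707 bits


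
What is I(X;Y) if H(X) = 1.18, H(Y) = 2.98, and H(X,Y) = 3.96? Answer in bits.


I(X;Y) = H(X) + H(Y) - H(X,Y) = 1.18 + 2.98 - 3.96 = 0.2

0.2 bits


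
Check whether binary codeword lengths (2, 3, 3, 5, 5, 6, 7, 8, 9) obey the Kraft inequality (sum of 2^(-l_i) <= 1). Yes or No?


Kraft sum = sum(2^(-l_i)) = 0.5918, need <= 1. Result: satisfied (a binary prefix-free code with these lengths exists)

Yes


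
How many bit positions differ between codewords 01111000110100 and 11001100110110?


Count differing positions: ^ . ^ ^ . ^ . . . . . . ^ . = 5 differences

5


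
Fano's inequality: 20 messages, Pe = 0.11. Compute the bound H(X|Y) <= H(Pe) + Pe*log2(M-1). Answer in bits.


H(Pe) = -Pe*log2(Pe) - (1-Pe)*log2(1-Pe) = -0.11*log2(0.11) - 0.89*log2(0.89) = 0.350287 + 0.149629 = 0.4999. Pe*log2(M-1) = 0.11*log2(19) = 0.467272. Bound = H(Pe) + Pe*log2(M-1) = 0.350287 + 0.149629 + 0.467272 = 0.9672

0.9672 bits


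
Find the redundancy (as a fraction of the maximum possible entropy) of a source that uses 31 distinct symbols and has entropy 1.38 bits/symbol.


H_max = log2(K) = log2(31) = 4.9542 bits/symbol. Redundancy = 1 - H/H_max = 1 - 1.38/4.9542 = 1 - 0.2786 = 0.7214

0.7214


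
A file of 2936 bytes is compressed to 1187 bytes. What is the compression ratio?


Ratio = original / compressed = 2936 / 1187 = 2.4735

2.4735


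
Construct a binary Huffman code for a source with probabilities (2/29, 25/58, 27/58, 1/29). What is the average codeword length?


Huffman construction (repeatedly merge the two least-probable nodes; each merge adds 1 bit to every symbol beneath it): 1/29 + 2/29 = 3/29; 3/29 + 25/58 = 31/58; 27/58 + 31/58 = 1. Resulting codeword lengths (in the order the probabilities were given): (3, 2, 1, 3). L_avg = sum(p_i * l_i) = 2/29*3 + 25/58*2 + 27/58*1 + 1/29*3 = 95/58 = 1.6379

1.6379 bits


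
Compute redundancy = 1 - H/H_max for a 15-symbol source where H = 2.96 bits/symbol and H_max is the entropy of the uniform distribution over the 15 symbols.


H_max = log2(K) = log2(15) = 3.9069 bits/symbol. Redundancy = 1 - H/H_max = 1 - 2.96/3.9069 = 1 - 0.7576 = 0.2424

0.2424


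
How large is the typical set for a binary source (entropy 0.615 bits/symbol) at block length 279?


log2|A_typical| = nH = 279 * 0.615 = 171.585, so |A_typical| ~ 2^171.585 = 4.490e+51

4.490e+51


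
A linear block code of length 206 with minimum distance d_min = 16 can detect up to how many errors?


Detection capability = d_min - 1 = 16 - 1 = 15

15 errors


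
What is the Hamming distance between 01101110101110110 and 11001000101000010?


Count differing positions: ^ . ^ . . ^ ^ . . . . ^ ^ . ^ . . = 7 differences

7


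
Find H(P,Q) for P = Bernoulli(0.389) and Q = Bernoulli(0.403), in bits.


H(P,Q) = -p*log2(q) - (1-p)*log2(1-q). -0.389*log2(0.403) = 0.510037; -0.611*log2(0.597) = 0.454704. H(P,Q) = 0.510037 + 0.454704 = 0.9647

0.9647 bits


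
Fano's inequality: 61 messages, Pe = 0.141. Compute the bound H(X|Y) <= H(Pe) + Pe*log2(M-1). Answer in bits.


H(Pe) = -Pe*log2(Pe) - (1-Pe)*log2(1-Pe) = -0.141*log2(0.141) - 0.859*log2(0.859) = 0.398499 + 0.188353 = 0.5869. Pe*log2(M-1) = 0.141*log2(60) = 0.832872. Bound = H(Pe) + Pe*log2(M-1) = 0.398499 + 0.188353 + 0.832872 = 1.4197

1.4197 bits


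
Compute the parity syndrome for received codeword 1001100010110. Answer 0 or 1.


Syndrome = XOR of all bits = 1 XOR 0 XOR 0 XOR 1 XOR 1 XOR 0 XOR 0 XOR 0 XOR 1 XOR 0 XOR 1 XOR 1 XOR 0 = 0

0


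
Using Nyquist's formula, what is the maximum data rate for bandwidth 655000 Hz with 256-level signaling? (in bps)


Rate = 2 * B * log2(M) = 2 * 655000 * 8.0 = 10480000.0

10480000.0 bps


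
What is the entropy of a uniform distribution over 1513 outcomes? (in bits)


H = log2(n) = log2(1513) = 10.5632

10.5632 bits


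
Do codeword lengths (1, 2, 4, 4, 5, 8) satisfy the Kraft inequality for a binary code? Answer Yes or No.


Kraft sum = sum(2^(-l_i)) = 0.9102, need <= 1. Result: satisfied (a binary prefix-free code with these lengths exists)

Yes


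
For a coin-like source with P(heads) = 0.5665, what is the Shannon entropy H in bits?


H = -p*log2(p) - (1-p)*log2(1-p). -0.5665*log2(0.5665) = 0.464446; -0.4335*log2(0.4335) = 0.522756. H = 0.464446 + 0.522756 = 0.9872

0.9872 bits


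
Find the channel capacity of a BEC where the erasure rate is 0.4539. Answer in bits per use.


C = 1 - epsilon = 1 - 0.4539 = 0.5461

0.5461 bits


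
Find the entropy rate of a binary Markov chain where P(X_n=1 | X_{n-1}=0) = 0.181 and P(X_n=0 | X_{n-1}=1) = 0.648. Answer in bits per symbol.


Stationary distribution: pi_0 = p10/(p01+p10) = 0.7817, pi_1 = 0.2183. Entropy rate H' = pi_0*H(p01) + pi_1*H(p10) = 0.7817*0.6823 + 0.2183*0.9358 = 0.7376

0.7376 bits/symbol


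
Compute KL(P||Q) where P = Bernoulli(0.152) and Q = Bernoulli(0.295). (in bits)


KL = p*log2(p/q) + (1-p)*log2((1-p)/(1-q)) = 0.152*log2(0.152/0.295) + 0.848*log2(0.848/0.705) = 0.0805

0.0805 bits


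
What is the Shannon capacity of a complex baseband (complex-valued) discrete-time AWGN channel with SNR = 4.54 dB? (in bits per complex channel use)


SNR_linear = 10^(4.54/10) = 2.8445; C = log2(1 + SNR_linear) = log2(1 + 2.8445) = 1.9428

1.9428 bits/channel use


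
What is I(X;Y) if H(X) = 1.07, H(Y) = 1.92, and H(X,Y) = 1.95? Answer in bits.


I(X;Y) = H(X) + H(Y) - H(X,Y) = 1.07 + 1.92 - 1.95 = 1.04

1.04 bits


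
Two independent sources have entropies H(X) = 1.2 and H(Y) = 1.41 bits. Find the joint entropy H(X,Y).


For independent variables, H(X,Y) = H(X) + H(Y) = 1.2 + 1.41 = 2.61

2.61 bits


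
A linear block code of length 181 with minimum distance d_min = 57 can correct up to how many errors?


Correction capability = floor((d-1)/2) = floor((57-1)/2) = 28

28 errors


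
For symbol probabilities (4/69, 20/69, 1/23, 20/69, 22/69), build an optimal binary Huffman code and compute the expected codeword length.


Huffman construction (repeatedly merge the two least-probable nodes; each merge adds 1 bit to every symbol beneath it): 1/23 + 4/69 = 7/69; 7/69 + 20/69 = 9/23; 20/69 + 22/69 = 14/23; 9/23 + 14/23 = 1. Resulting codeword lengths (in the order the probabilities were given): (3, 2, 3, 2, 2). L_avg = sum(p_i * l_i) = 4/69*3 + 20/69*2 + 1/23*3 + 20/69*2 + 22/69*2 = 145/69 = 2.1014

2.1014 bits


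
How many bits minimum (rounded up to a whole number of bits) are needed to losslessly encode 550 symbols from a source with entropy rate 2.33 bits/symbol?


Minimum bits >= n * H = 550 * 2.33 = 1281.5, rounded up to a whole number of bits = 1282

1282 bits


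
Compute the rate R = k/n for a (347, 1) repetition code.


Rate = k/n = 1/347

1/347


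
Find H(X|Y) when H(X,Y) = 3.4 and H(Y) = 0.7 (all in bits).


H(X|Y) = H(X,Y) - H(Y) = 3.4 - 0.7 = 2.7

2.7 bits


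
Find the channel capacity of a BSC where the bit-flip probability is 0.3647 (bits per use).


H(p) = -p*log2(p) - (1-p)*log2(1-p) = -0.3647*log2(0.3647) - 0.6353*log2(0.6353) = 0.530718 + 0.415798 = 0.9465. C = 1 - H(p) = 1 - 0.9465 = 0.0535

0.0535 bits


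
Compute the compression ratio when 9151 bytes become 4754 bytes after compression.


Ratio = original / compressed = 9151 / 4754 = 1.9249

1.9249


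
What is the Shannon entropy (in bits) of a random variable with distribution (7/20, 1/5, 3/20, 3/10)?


H = -sum(p_i * log2(p_i)). Terms: -(7/20)*log2(7/20) = 0.530101; -(1/5)*log2(1/5) = 0.464386; -(3/20)*log2(3/20) = 0.410545; -(3/10)*log2(3/10) = 0.521090. H = 0.530101 + 0.464386 + 0.410545 + 0.521090 = 1.9261

1.9261 bits


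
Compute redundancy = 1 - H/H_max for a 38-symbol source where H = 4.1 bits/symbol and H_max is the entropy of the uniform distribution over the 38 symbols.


H_max = log2(K) = log2(38) = 5.2479 bits/symbol. Redundancy = 1 - H/H_max = 1 - 4.1/5.2479 = 1 - 0.7813 = 0.2187

0.2187


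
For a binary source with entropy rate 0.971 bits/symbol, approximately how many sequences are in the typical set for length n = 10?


log2|A_typical| = nH = 10 * 0.971 = 9.71, so |A_typical| ~ 2^9.71 = 8.375e+02

8.375e+02


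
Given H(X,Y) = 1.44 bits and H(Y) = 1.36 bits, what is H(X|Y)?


H(X|Y) = H(X,Y) - H(Y) = 1.44 - 1.36 = 0.08

0.08 bits


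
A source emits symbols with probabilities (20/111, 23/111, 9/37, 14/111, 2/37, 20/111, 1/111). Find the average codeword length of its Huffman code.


Huffman construction (repeatedly merge the two least-probable nodes; each merge adds 1 bit to every symbol beneath it): 1/111 + 2/37 = 7/111; 7/111 + 14/111 = 7/37; 20/111 + 20/111 = 40/111; 7/37 + 23/111 = 44/111; 9/37 + 40/111 = 67/111; 44/111 + 67/111 = 1. Resulting codeword lengths (in the order the probabilities were given): (3, 2, 2, 3, 4, 3, 4). L_avg = sum(p_i * l_i) = 20/111*3 + 23/111*2 + 9/37*2 + 14/111*3 + 2/37*4 + 20/111*3 + 1/111*4 = 290/111 = 2.6126

2.6126 bits


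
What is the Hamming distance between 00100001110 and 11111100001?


Count differing positions: ^ ^ . ^ ^ ^ . ^ ^ ^ ^ = 9 differences

9


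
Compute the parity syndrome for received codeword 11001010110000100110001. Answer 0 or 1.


Syndrome = XOR of all bits = 1 XOR 1 XOR 0 XOR 0 XOR 1 XOR 0 XOR 1 XOR 0 XOR 1 XOR 1 XOR 0 XOR 0 XOR 0 XOR 0 XOR 1 XOR 0 XOR 0 XOR 1 XOR 1 XOR 0 XOR 0 XOR 0 XOR 1 = 0

0


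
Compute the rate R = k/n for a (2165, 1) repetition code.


Rate = k/n = 1/2165

1/2165


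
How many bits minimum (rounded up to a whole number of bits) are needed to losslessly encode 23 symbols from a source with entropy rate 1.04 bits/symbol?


Minimum bits >= n * H = 23 * 1.04 = 23.92, rounded up to a whole number of bits = 24

24 bits


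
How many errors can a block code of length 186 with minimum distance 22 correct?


Correction capability = floor((d-1)/2) = floor((22-1)/2) = 10

10 errors


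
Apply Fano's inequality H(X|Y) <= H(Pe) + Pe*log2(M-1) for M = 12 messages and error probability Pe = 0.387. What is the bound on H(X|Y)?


H(Pe) = -Pe*log2(Pe) - (1-Pe)*log2(1-Pe) = -0.387*log2(0.387) - 0.613*log2(0.613) = 0.530033 + 0.432803 = 0.9628. Pe*log2(M-1) = 0.387*log2(11) = 1.338800. Bound = H(Pe) + Pe*log2(M-1) = 0.530033 + 0.432803 + 1.338800 = 2.3016

2.3016 bits


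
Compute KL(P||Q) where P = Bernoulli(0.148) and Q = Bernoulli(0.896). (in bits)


KL = p*log2(p/q) + (1-p)*log2((1-p)/(1-q)) = 0.148*log2(0.148/0.896) + 0.852*log2(0.852/0.104) = 2.2007

2.2007 bits


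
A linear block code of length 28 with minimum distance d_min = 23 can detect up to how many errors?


Detection capability = d_min - 1 = 23 - 1 = 22

22 errors


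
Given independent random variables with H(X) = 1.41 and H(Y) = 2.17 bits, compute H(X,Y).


For independent variables, H(X,Y) = H(X) + H(Y) = 1.41 + 2.17 = 3.58

3.58 bits


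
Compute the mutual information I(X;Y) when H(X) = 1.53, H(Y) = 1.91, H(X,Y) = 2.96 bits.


I(X;Y) = H(X) + H(Y) - H(X,Y) = 1.53 + 1.91 - 2.96 = 0.48

0.48 bits


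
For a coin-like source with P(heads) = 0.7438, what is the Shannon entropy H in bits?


H = -p*log2(p) - (1-p)*log2(1-p). -0.7438*log2(0.7438) = 0.317613; -0.2562*log2(0.2562) = 0.503345. H = 0.317613 + 0.503345 = 0.821

0.821 bits


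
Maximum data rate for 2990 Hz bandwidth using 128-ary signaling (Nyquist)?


Rate = 2 * B * log2(M) = 2 * 2990 * 7.0 = 41860.0

41860.0 bps


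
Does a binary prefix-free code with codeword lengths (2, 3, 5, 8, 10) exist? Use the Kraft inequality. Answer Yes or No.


Kraft sum = sum(2^(-l_i)) = 0.4111, need <= 1. Result: satisfied (a binary prefix-free code with these lengths exists)

Yes


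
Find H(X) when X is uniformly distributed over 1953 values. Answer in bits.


H = log2(n) = log2(1953) = 10.9315

10.9315 bits


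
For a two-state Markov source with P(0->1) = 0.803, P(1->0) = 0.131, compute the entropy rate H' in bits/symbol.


Stationary distribution: pi_0 = p10/(p01+p10) = 0.1403, pi_1 = 0.8597. Entropy rate H' = pi_0*H(p01) + pi_1*H(p10) = 0.1403*0.7159 + 0.8597*0.5602 = 0.582

0.582 bits/symbol


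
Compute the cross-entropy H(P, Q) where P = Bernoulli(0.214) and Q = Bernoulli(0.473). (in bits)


H(P,Q) = -p*log2(q) - (1-p)*log2(1-q). -0.214*log2(0.473) = 0.231139; -0.786*log2(0.527) = 0.726362. H(P,Q) = 0.231139 + 0.726362 = 0.9575

0.9575 bits
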